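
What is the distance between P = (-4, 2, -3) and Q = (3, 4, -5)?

d = √[(x₂-x₁)² + (y₂-y₁)² + (z₂-z₁)²]
  = √[7² + 2² + (-2)²]
  = √[49 + 4 + 4]
  = √57
  ≈ 7.55

7.55


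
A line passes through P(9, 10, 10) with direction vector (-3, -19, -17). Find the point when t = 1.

P(t) = P + t·d
  = (9 + (-3)·1, 10 + (-19)·1, 10 + (-17)·1)
  = (9 - 3, 10 - 19, 10 - 17)
  = (6, -9, -7)

(6, -9, -7)


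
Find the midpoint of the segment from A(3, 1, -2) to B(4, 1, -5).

M = ((x₁+x₂)/2, (y₁+y₂)/2, (z₁+z₂)/2)
  = ((3 + 4)/2, (1 + 1)/2, (-2 - 5)/2)
  = (7/2, 2/2, -7/2)
  = (3.5, 1, -3.5)

(3.5, 1, -3.5)


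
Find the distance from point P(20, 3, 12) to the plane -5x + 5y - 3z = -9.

distance = |a·x₀ + b·y₀ + c·z₀ - d| / √(a² + b² + c²)
  = |(-5)·20 + 5·3 + (-3)·12 - (-9)| / √((-5)² + 5² + (-3)²)
  = |-100 + 15 - 36 + 9| / √(25 + 25 + 9)
  = |-112| / √59
  = 112 / 7.681
  ≈ 14.58

14.58


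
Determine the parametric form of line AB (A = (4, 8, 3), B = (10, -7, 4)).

Direction vector d = B - A = (10 - 4, -7 - 8, 4 - 3) = (6, -15, 1)
Parametric form r = A + t·d:
x = 4 + 6t, y = 8 - 15t, z = 3 + t

x = 4 + 6t, y = 8 - 15t, z = 3 + t


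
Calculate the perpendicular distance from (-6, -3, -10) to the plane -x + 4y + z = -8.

distance = |a·x₀ + b·y₀ + c·z₀ - d| / √(a² + b² + c²)
  = |(-1)·(-6) + 4·(-3) + 1·(-10) - (-8)| / √((-1)² + 4² + 1²)
  = |6 - 12 - 10 + 8| / √(1 + 16 + 1)
  = |-8| / √18
  = 8 / 4.243
  ≈ 1.886

1.886


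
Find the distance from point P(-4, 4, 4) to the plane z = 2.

distance = |a·x₀ + b·y₀ + c·z₀ - d| / √(a² + b² + c²)
  = |0·(-4) + 0·4 + 1·4 - 2| / √(0² + 0² + 1²)
  = |0 + 0 + 4 - 2| / √(0 + 0 + 1)
  = |2| / √1
  = 2 / 1
  ≈ 2

2


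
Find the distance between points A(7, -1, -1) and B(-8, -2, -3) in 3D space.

d = √[(x₂-x₁)² + (y₂-y₁)² + (z₂-z₁)²]
  = √[(-15)² + (-1)² + (-2)²]
  = √[225 + 1 + 4]
  = √230
  ≈ 15.17

15.17


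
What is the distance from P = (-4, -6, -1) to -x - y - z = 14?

distance = |a·x₀ + b·y₀ + c·z₀ - d| / √(a² + b² + c²)
  = |(-1)·(-4) + (-1)·(-6) + (-1)·(-1) - 14| / √((-1)² + (-1)² + (-1)²)
  = |4 + 6 + 1 - 14| / √(1 + 1 + 1)
  = |-3| / √3
  = 3 / 1.732
  ≈ 1.732

1.732


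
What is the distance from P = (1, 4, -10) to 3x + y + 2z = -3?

distance = |a·x₀ + b·y₀ + c·z₀ - d| / √(a² + b² + c²)
  = |3·1 + 1·4 + 2·(-10) - (-3)| / √(3² + 1² + 2²)
  = |3 + 4 - 20 + 3| / √(9 + 1 + 4)
  = |-10| / √14
  = 10 / 3.742
  ≈ 2.673

2.673


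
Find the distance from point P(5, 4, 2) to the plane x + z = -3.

distance = |a·x₀ + b·y₀ + c·z₀ - d| / √(a² + b² + c²)
  = |1·5 + 0·4 + 1·2 - (-3)| / √(1² + 0² + 1²)
  = |5 + 0 + 2 + 3| / √(1 + 0 + 1)
  = |10| / √2
  = 10 / 1.414
  ≈ 7.071

7.071


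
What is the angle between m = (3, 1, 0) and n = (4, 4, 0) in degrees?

m·n = 3·4 + 1·4 + 0·0 = 12 + 4 + 0 = 16
|m| = √(3² + 1² + 0²) = √10 ≈ 3.162
|n| = √(4² + 4² + 0²) = √32 ≈ 5.657
cos θ = (m·n)/(|m||n|) = 16/(3.162·5.657) ≈ 0.8944
θ = arccos(0.8944) ≈ 26.57°

26.57°


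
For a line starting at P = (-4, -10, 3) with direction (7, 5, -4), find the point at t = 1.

P(t) = P + t·d
  = (-4 + 7·1, -10 + 5·1, 3 + (-4)·1)
  = (-4 + 7, -10 + 5, 3 - 4)
  = (3, -5, -1)

(3, -5, -1)


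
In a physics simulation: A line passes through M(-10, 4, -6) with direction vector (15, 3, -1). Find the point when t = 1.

P(t) = M + t·d
  = (-10 + 15·1, 4 + 3·1, -6 + (-1)·1)
  = (-10 + 15, 4 + 3, -6 - 1)
  = (5, 7, -7)

(5, 7, -7)


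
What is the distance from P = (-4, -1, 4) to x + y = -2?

distance = |a·x₀ + b·y₀ + c·z₀ - d| / √(a² + b² + c²)
  = |1·(-4) + 1·(-1) + 0·4 - (-2)| / √(1² + 1² + 0²)
  = |-4 - 1 + 0 + 2| / √(1 + 1 + 0)
  = |-3| / √2
  = 3 / 1.414
  ≈ 2.121

2.121


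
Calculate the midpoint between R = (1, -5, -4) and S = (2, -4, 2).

M = ((x₁+x₂)/2, (y₁+y₂)/2, (z₁+z₂)/2)
  = ((1 + 2)/2, (-5 - 4)/2, (-4 + 2)/2)
  = (3/2, -9/2, -2/2)
  = (1.5, -4.5, -1)

(1.5, -4.5, -1)


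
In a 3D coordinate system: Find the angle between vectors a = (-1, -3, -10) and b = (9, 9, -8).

a·b = (-1)·9 + (-3)·9 + (-10)·(-8) = -9 - 27 + 80 = 44
|a| = √((-1)² + (-3)² + (-10)²) = √110 ≈ 10.49
|b| = √(9² + 9² + (-8)²) = √226 ≈ 15.03
cos θ = (a·b)/(|a||b|) = 44/(10.49·15.03) ≈ 0.2791
θ = arccos(0.2791) ≈ 73.8°

73.8°


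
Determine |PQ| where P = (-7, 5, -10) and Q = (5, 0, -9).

d = √[(x₂-x₁)² + (y₂-y₁)² + (z₂-z₁)²]
  = √[12² + (-5)² + 1²]
  = √[144 + 25 + 1]
  = √170
  ≈ 13.04

13.04


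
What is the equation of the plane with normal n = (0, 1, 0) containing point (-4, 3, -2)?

The plane through P with normal n = (a, b, c) satisfies n·(r - P) = 0,
i.e. ax + by + cz = a·x₀ + b·y₀ + c·z₀.
d = 0·(-4) + 1·3 + 0·(-2)
  = 0 + 3 + 0
  = 3
Equation: y = 3

y = 3


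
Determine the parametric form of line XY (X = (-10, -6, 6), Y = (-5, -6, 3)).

Direction vector d = Y - X = (-5 + 10, -6 + 6, 3 - 6) = (5, 0, -3)
Parametric form r = X + t·d:
x = -10 + 5t, y = -6, z = 6 - 3t

x = -10 + 5t, y = -6, z = 6 - 3t


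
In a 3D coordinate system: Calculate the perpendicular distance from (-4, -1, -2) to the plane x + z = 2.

distance = |a·x₀ + b·y₀ + c·z₀ - d| / √(a² + b² + c²)
  = |1·(-4) + 0·(-1) + 1·(-2) - 2| / √(1² + 0² + 1²)
  = |-4 + 0 - 2 - 2| / √(1 + 0 + 1)
  = |-8| / √2
  = 8 / 1.414
  ≈ 5.657

5.657


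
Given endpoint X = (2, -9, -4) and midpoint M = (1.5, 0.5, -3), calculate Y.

Y = 2M - X
  = (2·1.5 - 2, 2·0.5 - (-9), 2·(-3) - (-4))
  = (3 - 2, 1 + 9, -6 + 4)
  = (1, 10, -2)

(1, 10, -2)


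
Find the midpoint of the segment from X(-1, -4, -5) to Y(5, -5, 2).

M = ((x₁+x₂)/2, (y₁+y₂)/2, (z₁+z₂)/2)
  = ((-1 + 5)/2, (-4 - 5)/2, (-5 + 2)/2)
  = (4/2, -9/2, -3/2)
  = (2, -4.5, -1.5)

(2, -4.5, -1.5)


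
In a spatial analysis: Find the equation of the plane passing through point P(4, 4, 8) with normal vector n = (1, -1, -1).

The plane through P with normal n = (a, b, c) satisfies n·(r - P) = 0,
i.e. ax + by + cz = a·x₀ + b·y₀ + c·z₀.
d = 1·4 + (-1)·4 + (-1)·8
  = 4 - 4 - 8
  = -8
Equation: x - y - z = -8

x - y - z = -8


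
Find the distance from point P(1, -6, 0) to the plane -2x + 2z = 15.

distance = |a·x₀ + b·y₀ + c·z₀ - d| / √(a² + b² + c²)
  = |(-2)·1 + 0·(-6) + 2·0 - 15| / √((-2)² + 0² + 2²)
  = |-2 + 0 + 0 - 15| / √(4 + 0 + 4)
  = |-17| / √8
  = 17 / 2.828
  ≈ 6.01

6.01


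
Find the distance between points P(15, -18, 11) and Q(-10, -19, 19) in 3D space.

d = √[(x₂-x₁)² + (y₂-y₁)² + (z₂-z₁)²]
  = √[(-25)² + (-1)² + 8²]
  = √[625 + 1 + 64]
  = √690
  ≈ 26.27

26.27


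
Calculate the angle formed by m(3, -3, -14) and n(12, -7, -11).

m·n = 3·12 + (-3)·(-7) + (-14)·(-11) = 36 + 21 + 154 = 211
|m| = √(3² + (-3)² + (-14)²) = √214 ≈ 14.63
|n| = √(12² + (-7)² + (-11)²) = √314 ≈ 17.72
cos θ = (m·n)/(|m||n|) = 211/(14.63·17.72) ≈ 0.814
θ = arccos(0.814) ≈ 35.51°

35.51°


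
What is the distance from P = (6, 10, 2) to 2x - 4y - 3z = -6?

distance = |a·x₀ + b·y₀ + c·z₀ - d| / √(a² + b² + c²)
  = |2·6 + (-4)·10 + (-3)·2 - (-6)| / √(2² + (-4)² + (-3)²)
  = |12 - 40 - 6 + 6| / √(4 + 16 + 9)
  = |-28| / √29
  = 28 / 5.385
  ≈ 5.199

5.199


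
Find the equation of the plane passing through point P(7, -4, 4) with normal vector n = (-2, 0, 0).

The plane through P with normal n = (a, b, c) satisfies n·(r - P) = 0,
i.e. ax + by + cz = a·x₀ + b·y₀ + c·z₀.
d = (-2)·7 + 0·(-4) + 0·4
  = -14 + 0 + 0
  = -14
Equation: -2x = -14

-2x = -14


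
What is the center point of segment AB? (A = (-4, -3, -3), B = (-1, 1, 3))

M = ((x₁+x₂)/2, (y₁+y₂)/2, (z₁+z₂)/2)
  = ((-4 - 1)/2, (-3 + 1)/2, (-3 + 3)/2)
  = (-5/2, -2/2, 0/2)
  = (-2.5, -1, 0)

(-2.5, -1, 0)


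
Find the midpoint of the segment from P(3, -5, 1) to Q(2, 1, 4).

M = ((x₁+x₂)/2, (y₁+y₂)/2, (z₁+z₂)/2)
  = ((3 + 2)/2, (-5 + 1)/2, (1 + 4)/2)
  = (5/2, -4/2, 5/2)
  = (2.5, -2, 2.5)

(2.5, -2, 2.5)


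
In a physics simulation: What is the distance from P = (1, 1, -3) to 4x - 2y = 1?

distance = |a·x₀ + b·y₀ + c·z₀ - d| / √(a² + b² + c²)
  = |4·1 + (-2)·1 + 0·(-3) - 1| / √(4² + (-2)² + 0²)
  = |4 - 2 + 0 - 1| / √(16 + 4 + 0)
  = |1| / √20
  = 1 / 4.472
  ≈ 0.2236

0.2236


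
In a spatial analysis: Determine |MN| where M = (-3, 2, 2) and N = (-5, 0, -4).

d = √[(x₂-x₁)² + (y₂-y₁)² + (z₂-z₁)²]
  = √[(-2)² + (-2)² + (-6)²]
  = √[4 + 4 + 36]
  = √44
  ≈ 6.633

6.633


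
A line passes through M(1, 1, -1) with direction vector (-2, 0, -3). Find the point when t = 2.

P(t) = M + t·d
  = (1 + (-2)·2, 1 + 0·2, -1 + (-3)·2)
  = (1 - 4, 1 + 0, -1 - 6)
  = (-3, 1, -7)

(-3, 1, -7)


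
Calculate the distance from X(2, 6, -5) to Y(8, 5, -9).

d = √[(x₂-x₁)² + (y₂-y₁)² + (z₂-z₁)²]
  = √[6² + (-1)² + (-4)²]
  = √[36 + 1 + 16]
  = √53
  ≈ 7.28

7.28


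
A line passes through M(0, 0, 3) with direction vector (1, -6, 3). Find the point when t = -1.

P(t) = M + t·d
  = (0 + 1·(-1), 0 + (-6)·(-1), 3 + 3·(-1))
  = (0 - 1, 0 + 6, 3 - 3)
  = (-1, 6, 0)

(-1, 6, 0)


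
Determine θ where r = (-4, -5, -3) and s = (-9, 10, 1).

r·s = (-4)·(-9) + (-5)·10 + (-3)·1 = 36 - 50 - 3 = -17
|r| = √((-4)² + (-5)² + (-3)²) = √50 ≈ 7.071
|s| = √((-9)² + 10² + 1²) = √182 ≈ 13.49
cos θ = (r·s)/(|r||s|) = -17/(7.071·13.49) ≈ -0.1782
θ = arccos(-0.1782) ≈ 100.3°

100.3°


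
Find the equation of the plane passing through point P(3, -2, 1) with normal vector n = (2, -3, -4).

The plane through P with normal n = (a, b, c) satisfies n·(r - P) = 0,
i.e. ax + by + cz = a·x₀ + b·y₀ + c·z₀.
d = 2·3 + (-3)·(-2) + (-4)·1
  = 6 + 6 - 4
  = 8
Equation: 2x - 3y - 4z = 8

2x - 3y - 4z = 8


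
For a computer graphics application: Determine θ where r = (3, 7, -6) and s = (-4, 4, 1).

r·s = 3·(-4) + 7·4 + (-6)·1 = -12 + 28 - 6 = 10
|r| = √(3² + 7² + (-6)²) = √94 ≈ 9.695
|s| = √((-4)² + 4² + 1²) = √33 ≈ 5.745
cos θ = (r·s)/(|r||s|) = 10/(9.695·5.745) ≈ 0.1795
θ = arccos(0.1795) ≈ 79.66°

79.66°


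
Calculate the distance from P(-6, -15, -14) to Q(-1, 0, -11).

d = √[(x₂-x₁)² + (y₂-y₁)² + (z₂-z₁)²]
  = √[5² + 15² + 3²]
  = √[25 + 225 + 9]
  = √259
  ≈ 16.09

16.09


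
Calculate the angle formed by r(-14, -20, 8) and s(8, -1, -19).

r·s = (-14)·8 + (-20)·(-1) + 8·(-19) = -112 + 20 - 152 = -244
|r| = √((-14)² + (-20)² + 8²) = √660 ≈ 25.69
|s| = √(8² + (-1)² + (-19)²) = √426 ≈ 20.64
cos θ = (r·s)/(|r||s|) = -244/(25.69·20.64) ≈ -0.4602
θ = arccos(-0.4602) ≈ 117.4°

117.4°


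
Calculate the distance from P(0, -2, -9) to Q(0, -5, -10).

d = √[(x₂-x₁)² + (y₂-y₁)² + (z₂-z₁)²]
  = √[0² + (-3)² + (-1)²]
  = √[0 + 9 + 1]
  = √10
  ≈ 3.162

3.162


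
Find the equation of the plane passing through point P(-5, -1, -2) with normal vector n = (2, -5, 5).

The plane through P with normal n = (a, b, c) satisfies n·(r - P) = 0,
i.e. ax + by + cz = a·x₀ + b·y₀ + c·z₀.
d = 2·(-5) + (-5)·(-1) + 5·(-2)
  = -10 + 5 - 10
  = -15
Equation: 2x - 5y + 5z = -15

2x - 5y + 5z = -15


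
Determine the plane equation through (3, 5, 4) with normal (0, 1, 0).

The plane through P with normal n = (a, b, c) satisfies n·(r - P) = 0,
i.e. ax + by + cz = a·x₀ + b·y₀ + c·z₀.
d = 0·3 + 1·5 + 0·4
  = 0 + 5 + 0
  = 5
Equation: y = 5

y = 5


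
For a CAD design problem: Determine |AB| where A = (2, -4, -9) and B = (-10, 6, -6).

d = √[(x₂-x₁)² + (y₂-y₁)² + (z₂-z₁)²]
  = √[(-12)² + 10² + 3²]
  = √[144 + 100 + 9]
  = √253
  ≈ 15.91

15.91


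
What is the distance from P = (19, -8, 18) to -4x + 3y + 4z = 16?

distance = |a·x₀ + b·y₀ + c·z₀ - d| / √(a² + b² + c²)
  = |(-4)·19 + 3·(-8) + 4·18 - 16| / √((-4)² + 3² + 4²)
  = |-76 - 24 + 72 - 16| / √(16 + 9 + 16)
  = |-44| / √41
  = 44 / 6.403
  ≈ 6.872

6.872


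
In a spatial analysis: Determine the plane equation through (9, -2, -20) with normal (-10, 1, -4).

The plane through P with normal n = (a, b, c) satisfies n·(r - P) = 0,
i.e. ax + by + cz = a·x₀ + b·y₀ + c·z₀.
d = (-10)·9 + 1·(-2) + (-4)·(-20)
  = -90 - 2 + 80
  = -12
Equation: -10x + y - 4z = -12

-10x + y - 4z = -12


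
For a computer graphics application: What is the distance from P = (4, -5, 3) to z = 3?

distance = |a·x₀ + b·y₀ + c·z₀ - d| / √(a² + b² + c²)
  = |0·4 + 0·(-5) + 1·3 - 3| / √(0² + 0² + 1²)
  = |0 + 0 + 3 - 3| / √(0 + 0 + 1)
  = |0| / √1
  = 0 / 1
  ≈ 0

0


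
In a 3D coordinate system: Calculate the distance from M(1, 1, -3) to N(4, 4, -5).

d = √[(x₂-x₁)² + (y₂-y₁)² + (z₂-z₁)²]
  = √[3² + 3² + (-2)²]
  = √[9 + 9 + 4]
  = √22
  ≈ 4.69

4.69


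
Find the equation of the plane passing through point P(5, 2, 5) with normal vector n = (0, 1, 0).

The plane through P with normal n = (a, b, c) satisfies n·(r - P) = 0,
i.e. ax + by + cz = a·x₀ + b·y₀ + c·z₀.
d = 0·5 + 1·2 + 0·5
  = 0 + 2 + 0
  = 2
Equation: y = 2

y = 2


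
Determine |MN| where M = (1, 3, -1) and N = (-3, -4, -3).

d = √[(x₂-x₁)² + (y₂-y₁)² + (z₂-z₁)²]
  = √[(-4)² + (-7)² + (-2)²]
  = √[16 + 49 + 4]
  = √69
  ≈ 8.307

8.307


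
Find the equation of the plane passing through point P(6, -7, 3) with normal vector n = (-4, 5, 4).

The plane through P with normal n = (a, b, c) satisfies n·(r - P) = 0,
i.e. ax + by + cz = a·x₀ + b·y₀ + c·z₀.
d = (-4)·6 + 5·(-7) + 4·3
  = -24 - 35 + 12
  = -47
Equation: -4x + 5y + 4z = -47

-4x + 5y + 4z = -47


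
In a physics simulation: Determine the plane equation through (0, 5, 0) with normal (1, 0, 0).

The plane through P with normal n = (a, b, c) satisfies n·(r - P) = 0,
i.e. ax + by + cz = a·x₀ + b·y₀ + c·z₀.
d = 1·0 + 0·5 + 0·0
  = 0 + 0 + 0
  = 0
Equation: x = 0

x = 0


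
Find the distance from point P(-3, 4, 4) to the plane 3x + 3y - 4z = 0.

distance = |a·x₀ + b·y₀ + c·z₀ - d| / √(a² + b² + c²)
  = |3·(-3) + 3·4 + (-4)·4 - 0| / √(3² + 3² + (-4)²)
  = |-9 + 12 - 16 + 0| / √(9 + 9 + 16)
  = |-13| / √34
  = 13 / 5.831
  ≈ 2.229

2.229


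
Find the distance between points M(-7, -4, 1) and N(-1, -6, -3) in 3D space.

d = √[(x₂-x₁)² + (y₂-y₁)² + (z₂-z₁)²]
  = √[6² + (-2)² + (-4)²]
  = √[36 + 4 + 16]
  = √56
  ≈ 7.483

7.483


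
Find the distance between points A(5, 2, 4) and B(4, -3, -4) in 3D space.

d = √[(x₂-x₁)² + (y₂-y₁)² + (z₂-z₁)²]
  = √[(-1)² + (-5)² + (-8)²]
  = √[1 + 25 + 64]
  = √90
  ≈ 9.487

9.487


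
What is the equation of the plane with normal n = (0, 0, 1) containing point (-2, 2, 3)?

The plane through P with normal n = (a, b, c) satisfies n·(r - P) = 0,
i.e. ax + by + cz = a·x₀ + b·y₀ + c·z₀.
d = 0·(-2) + 0·2 + 1·3
  = 0 + 0 + 3
  = 3
Equation: z = 3

z = 3


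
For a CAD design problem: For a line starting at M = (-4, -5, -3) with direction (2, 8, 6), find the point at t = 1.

P(t) = M + t·d
  = (-4 + 2·1, -5 + 8·1, -3 + 6·1)
  = (-4 + 2, -5 + 8, -3 + 6)
  = (-2, 3, 3)

(-2, 3, 3)


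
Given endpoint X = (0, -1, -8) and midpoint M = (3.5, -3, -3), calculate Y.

Y = 2M - X
  = (2·3.5 - 0, 2·(-3) - (-1), 2·(-3) - (-8))
  = (7 + 0, -6 + 1, -6 + 8)
  = (7, -5, 2)

(7, -5, 2)


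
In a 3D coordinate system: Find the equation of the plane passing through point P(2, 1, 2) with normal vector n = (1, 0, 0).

The plane through P with normal n = (a, b, c) satisfies n·(r - P) = 0,
i.e. ax + by + cz = a·x₀ + b·y₀ + c·z₀.
d = 1·2 + 0·1 + 0·2
  = 2 + 0 + 0
  = 2
Equation: x = 2

x = 2


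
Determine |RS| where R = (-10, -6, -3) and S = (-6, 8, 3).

d = √[(x₂-x₁)² + (y₂-y₁)² + (z₂-z₁)²]
  = √[4² + 14² + 6²]
  = √[16 + 196 + 36]
  = √248
  ≈ 15.75

15.75


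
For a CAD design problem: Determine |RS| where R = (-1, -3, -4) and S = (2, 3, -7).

d = √[(x₂-x₁)² + (y₂-y₁)² + (z₂-z₁)²]
  = √[3² + 6² + (-3)²]
  = √[9 + 36 + 9]
  = √54
  ≈ 7.348

7.348


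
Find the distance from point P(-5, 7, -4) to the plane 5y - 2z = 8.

distance = |a·x₀ + b·y₀ + c·z₀ - d| / √(a² + b² + c²)
  = |0·(-5) + 5·7 + (-2)·(-4) - 8| / √(0² + 5² + (-2)²)
  = |0 + 35 + 8 - 8| / √(0 + 25 + 4)
  = |35| / √29
  = 35 / 5.385
  ≈ 6.499

6.499


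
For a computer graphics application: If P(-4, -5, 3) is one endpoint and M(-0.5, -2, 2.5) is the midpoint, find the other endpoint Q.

Q = 2M - P
  = (2·(-0.5) - (-4), 2·(-2) - (-5), 2·2.5 - 3)
  = (-1 + 4, -4 + 5, 5 - 3)
  = (3, 1, 2)

(3, 1, 2)


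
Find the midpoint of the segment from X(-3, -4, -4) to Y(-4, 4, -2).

M = ((x₁+x₂)/2, (y₁+y₂)/2, (z₁+z₂)/2)
  = ((-3 - 4)/2, (-4 + 4)/2, (-4 - 2)/2)
  = (-7/2, 0/2, -6/2)
  = (-3.5, 0, -3)

(-3.5, 0, -3)


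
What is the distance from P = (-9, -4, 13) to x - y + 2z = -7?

distance = |a·x₀ + b·y₀ + c·z₀ - d| / √(a² + b² + c²)
  = |1·(-9) + (-1)·(-4) + 2·13 - (-7)| / √(1² + (-1)² + 2²)
  = |-9 + 4 + 26 + 7| / √(1 + 1 + 4)
  = |28| / √6
  = 28 / 2.449
  ≈ 11.43

11.43


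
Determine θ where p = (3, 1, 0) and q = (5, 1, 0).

p·q = 3·5 + 1·1 + 0·0 = 15 + 1 + 0 = 16
|p| = √(3² + 1² + 0²) = √10 ≈ 3.162
|q| = √(5² + 1² + 0²) = √26 ≈ 5.099
cos θ = (p·q)/(|p||q|) = 16/(3.162·5.099) ≈ 0.9923
θ = arccos(0.9923) ≈ 7.125°

7.125°


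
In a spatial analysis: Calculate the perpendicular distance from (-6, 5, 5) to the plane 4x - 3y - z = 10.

distance = |a·x₀ + b·y₀ + c·z₀ - d| / √(a² + b² + c²)
  = |4·(-6) + (-3)·5 + (-1)·5 - 10| / √(4² + (-3)² + (-1)²)
  = |-24 - 15 - 5 - 10| / √(16 + 9 + 1)
  = |-54| / √26
  = 54 / 5.099
  ≈ 10.59

10.59


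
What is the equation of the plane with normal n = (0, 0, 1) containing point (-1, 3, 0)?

The plane through P with normal n = (a, b, c) satisfies n·(r - P) = 0,
i.e. ax + by + cz = a·x₀ + b·y₀ + c·z₀.
d = 0·(-1) + 0·3 + 1·0
  = 0 + 0 + 0
  = 0
Equation: z = 0

z = 0


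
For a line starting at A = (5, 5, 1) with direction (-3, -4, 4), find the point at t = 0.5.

P(t) = A + t·d
  = (5 + (-3)·0.5, 5 + (-4)·0.5, 1 + 4·0.5)
  = (5 - 1.5, 5 - 2, 1 + 2)
  = (3.5, 3, 3)

(3.5, 3, 3)


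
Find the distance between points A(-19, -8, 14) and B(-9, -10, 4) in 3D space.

d = √[(x₂-x₁)² + (y₂-y₁)² + (z₂-z₁)²]
  = √[10² + (-2)² + (-10)²]
  = √[100 + 4 + 100]
  = √204
  ≈ 14.28

14.28


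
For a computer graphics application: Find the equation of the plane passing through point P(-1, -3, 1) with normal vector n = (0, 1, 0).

The plane through P with normal n = (a, b, c) satisfies n·(r - P) = 0,
i.e. ax + by + cz = a·x₀ + b·y₀ + c·z₀.
d = 0·(-1) + 1·(-3) + 0·1
  = 0 - 3 + 0
  = -3
Equation: y = -3

y = -3


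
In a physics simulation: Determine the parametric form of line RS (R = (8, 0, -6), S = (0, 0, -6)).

Direction vector d = S - R = (0 - 8, 0 + 0, -6 + 6) = (-8, 0, 0)
Parametric form r = R + t·d:
x = 8 - 8t, y = 0, z = -6

x = 8 - 8t, y = 0, z = -6


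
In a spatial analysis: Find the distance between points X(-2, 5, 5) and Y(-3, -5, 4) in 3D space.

d = √[(x₂-x₁)² + (y₂-y₁)² + (z₂-z₁)²]
  = √[(-1)² + (-10)² + (-1)²]
  = √[1 + 100 + 1]
  = √102
  ≈ 10.1

10.1


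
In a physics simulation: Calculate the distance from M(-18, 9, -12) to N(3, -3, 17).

d = √[(x₂-x₁)² + (y₂-y₁)² + (z₂-z₁)²]
  = √[21² + (-12)² + 29²]
  = √[441 + 144 + 841]
  = √1426
  ≈ 37.76

37.76


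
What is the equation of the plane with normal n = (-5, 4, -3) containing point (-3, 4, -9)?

The plane through P with normal n = (a, b, c) satisfies n·(r - P) = 0,
i.e. ax + by + cz = a·x₀ + b·y₀ + c·z₀.
d = (-5)·(-3) + 4·4 + (-3)·(-9)
  = 15 + 16 + 27
  = 58
Equation: -5x + 4y - 3z = 58

-5x + 4y - 3z = 58


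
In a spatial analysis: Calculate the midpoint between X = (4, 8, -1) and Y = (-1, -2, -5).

M = ((x₁+x₂)/2, (y₁+y₂)/2, (z₁+z₂)/2)
  = ((4 - 1)/2, (8 - 2)/2, (-1 - 5)/2)
  = (3/2, 6/2, -6/2)
  = (1.5, 3, -3)

(1.5, 3, -3)


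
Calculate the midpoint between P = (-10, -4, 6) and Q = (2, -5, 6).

M = ((x₁+x₂)/2, (y₁+y₂)/2, (z₁+z₂)/2)
  = ((-10 + 2)/2, (-4 - 5)/2, (6 + 6)/2)
  = (-8/2, -9/2, 12/2)
  = (-4, -4.5, 6)

(-4, -4.5, 6)


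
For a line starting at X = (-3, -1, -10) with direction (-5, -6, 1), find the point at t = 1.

P(t) = X + t·d
  = (-3 + (-5)·1, -1 + (-6)·1, -10 + 1·1)
  = (-3 - 5, -1 - 6, -10 + 1)
  = (-8, -7, -9)

(-8, -7, -9)


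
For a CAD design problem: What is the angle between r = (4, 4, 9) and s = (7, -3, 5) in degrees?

r·s = 4·7 + 4·(-3) + 9·5 = 28 - 12 + 45 = 61
|r| = √(4² + 4² + 9²) = √113 ≈ 10.63
|s| = √(7² + (-3)² + 5²) = √83 ≈ 9.11
cos θ = (r·s)/(|r||s|) = 61/(10.63·9.11) ≈ 0.6299
θ = arccos(0.6299) ≈ 50.96°

50.96°


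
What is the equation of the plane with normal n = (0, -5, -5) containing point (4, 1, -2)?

The plane through P with normal n = (a, b, c) satisfies n·(r - P) = 0,
i.e. ax + by + cz = a·x₀ + b·y₀ + c·z₀.
d = 0·4 + (-5)·1 + (-5)·(-2)
  = 0 - 5 + 10
  = 5
Equation: -5y - 5z = 5

-5y - 5z = 5


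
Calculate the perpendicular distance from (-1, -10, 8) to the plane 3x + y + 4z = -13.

distance = |a·x₀ + b·y₀ + c·z₀ - d| / √(a² + b² + c²)
  = |3·(-1) + 1·(-10) + 4·8 - (-13)| / √(3² + 1² + 4²)
  = |-3 - 10 + 32 + 13| / √(9 + 1 + 16)
  = |32| / √26
  = 32 / 5.099
  ≈ 6.276

6.276


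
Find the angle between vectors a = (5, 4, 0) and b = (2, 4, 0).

a·b = 5·2 + 4·4 + 0·0 = 10 + 16 + 0 = 26
|a| = √(5² + 4² + 0²) = √41 ≈ 6.403
|b| = √(2² + 4² + 0²) = √20 ≈ 4.472
cos θ = (a·b)/(|a||b|) = 26/(6.403·4.472) ≈ 0.908
θ = arccos(0.908) ≈ 24.78°

24.78°


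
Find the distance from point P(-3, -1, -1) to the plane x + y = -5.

distance = |a·x₀ + b·y₀ + c·z₀ - d| / √(a² + b² + c²)
  = |1·(-3) + 1·(-1) + 0·(-1) - (-5)| / √(1² + 1² + 0²)
  = |-3 - 1 + 0 + 5| / √(1 + 1 + 0)
  = |1| / √2
  = 1 / 1.414
  ≈ 0.7071

0.7071


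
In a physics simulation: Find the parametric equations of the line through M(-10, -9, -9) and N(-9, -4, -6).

Direction vector d = N - M = (-9 + 10, -4 + 9, -6 + 9) = (1, 5, 3)
Parametric form r = M + t·d:
x = -10 + t, y = -9 + 5t, z = -9 + 3t

x = -10 + t, y = -9 + 5t, z = -9 + 3t


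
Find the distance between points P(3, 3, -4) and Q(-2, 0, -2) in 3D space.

d = √[(x₂-x₁)² + (y₂-y₁)² + (z₂-z₁)²]
  = √[(-5)² + (-3)² + 2²]
  = √[25 + 9 + 4]
  = √38
  ≈ 6.164

6.164


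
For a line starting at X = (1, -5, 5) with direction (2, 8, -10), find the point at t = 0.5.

P(t) = X + t·d
  = (1 + 2·0.5, -5 + 8·0.5, 5 + (-10)·0.5)
  = (1 + 1, -5 + 4, 5 - 5)
  = (2, -1, 0)

(2, -1, 0)


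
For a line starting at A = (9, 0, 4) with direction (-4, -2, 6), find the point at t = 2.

P(t) = A + t·d
  = (9 + (-4)·2, 0 + (-2)·2, 4 + 6·2)
  = (9 - 8, 0 - 4, 4 + 12)
  = (1, -4, 16)

(1, -4, 16)


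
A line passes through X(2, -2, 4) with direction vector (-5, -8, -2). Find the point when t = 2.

P(t) = X + t·d
  = (2 + (-5)·2, -2 + (-8)·2, 4 + (-2)·2)
  = (2 - 10, -2 - 16, 4 - 4)
  = (-8, -18, 0)

(-8, -18, 0)


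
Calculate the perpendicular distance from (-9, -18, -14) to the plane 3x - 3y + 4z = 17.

distance = |a·x₀ + b·y₀ + c·z₀ - d| / √(a² + b² + c²)
  = |3·(-9) + (-3)·(-18) + 4·(-14) - 17| / √(3² + (-3)² + 4²)
  = |-27 + 54 - 56 - 17| / √(9 + 9 + 16)
  = |-46| / √34
  = 46 / 5.831
  ≈ 7.889

7.889


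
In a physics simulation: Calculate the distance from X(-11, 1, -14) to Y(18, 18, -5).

d = √[(x₂-x₁)² + (y₂-y₁)² + (z₂-z₁)²]
  = √[29² + 17² + 9²]
  = √[841 + 289 + 81]
  = √1211
  ≈ 34.8

34.8


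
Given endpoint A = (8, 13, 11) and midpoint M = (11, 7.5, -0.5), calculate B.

B = 2M - A
  = (2·11 - 8, 2·7.5 - 13, 2·(-0.5) - 11)
  = (22 - 8, 15 - 13, -1 - 11)
  = (14, 2, -12)

(14, 2, -12)


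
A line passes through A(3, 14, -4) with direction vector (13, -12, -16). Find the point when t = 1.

P(t) = A + t·d
  = (3 + 13·1, 14 + (-12)·1, -4 + (-16)·1)
  = (3 + 13, 14 - 12, -4 - 16)
  = (16, 2, -20)

(16, 2, -20)


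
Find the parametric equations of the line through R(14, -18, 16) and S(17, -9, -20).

Direction vector d = S - R = (17 - 14, -9 + 18, -20 - 16) = (3, 9, -36)
Parametric form r = R + t·d:
x = 14 + 3t, y = -18 + 9t, z = 16 - 36t

x = 14 + 3t, y = -18 + 9t, z = 16 - 36t


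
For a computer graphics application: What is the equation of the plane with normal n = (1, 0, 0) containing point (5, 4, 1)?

The plane through P with normal n = (a, b, c) satisfies n·(r - P) = 0,
i.e. ax + by + cz = a·x₀ + b·y₀ + c·z₀.
d = 1·5 + 0·4 + 0·1
  = 5 + 0 + 0
  = 5
Equation: x = 5

x = 5


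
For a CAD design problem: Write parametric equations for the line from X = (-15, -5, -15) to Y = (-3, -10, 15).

Direction vector d = Y - X = (-3 + 15, -10 + 5, 15 + 15) = (12, -5, 30)
Parametric form r = X + t·d:
x = -15 + 12t, y = -5 - 5t, z = -15 + 30t

x = -15 + 12t, y = -5 - 5t, z = -15 + 30t


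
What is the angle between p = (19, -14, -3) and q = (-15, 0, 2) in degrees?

p·q = 19·(-15) + (-14)·0 + (-3)·2 = -285 + 0 - 6 = -291
|p| = √(19² + (-14)² + (-3)²) = √566 ≈ 23.79
|q| = √((-15)² + 0² + 2²) = √229 ≈ 15.13
cos θ = (p·q)/(|p||q|) = -291/(23.79·15.13) ≈ -0.8083
θ = arccos(-0.8083) ≈ 143.9°

143.9°


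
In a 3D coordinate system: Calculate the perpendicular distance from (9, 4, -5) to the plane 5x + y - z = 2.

distance = |a·x₀ + b·y₀ + c·z₀ - d| / √(a² + b² + c²)
  = |5·9 + 1·4 + (-1)·(-5) - 2| / √(5² + 1² + (-1)²)
  = |45 + 4 + 5 - 2| / √(25 + 1 + 1)
  = |52| / √27
  = 52 / 5.196
  ≈ 10.01

10.01


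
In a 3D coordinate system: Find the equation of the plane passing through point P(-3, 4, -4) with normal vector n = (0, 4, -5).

The plane through P with normal n = (a, b, c) satisfies n·(r - P) = 0,
i.e. ax + by + cz = a·x₀ + b·y₀ + c·z₀.
d = 0·(-3) + 4·4 + (-5)·(-4)
  = 0 + 16 + 20
  = 36
Equation: 4y - 5z = 36

4y - 5z = 36


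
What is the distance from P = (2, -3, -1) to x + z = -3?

distance = |a·x₀ + b·y₀ + c·z₀ - d| / √(a² + b² + c²)
  = |1·2 + 0·(-3) + 1·(-1) - (-3)| / √(1² + 0² + 1²)
  = |2 + 0 - 1 + 3| / √(1 + 0 + 1)
  = |4| / √2
  = 4 / 1.414
  ≈ 2.828

2.828


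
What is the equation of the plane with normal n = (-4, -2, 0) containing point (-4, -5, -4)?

The plane through P with normal n = (a, b, c) satisfies n·(r - P) = 0,
i.e. ax + by + cz = a·x₀ + b·y₀ + c·z₀.
d = (-4)·(-4) + (-2)·(-5) + 0·(-4)
  = 16 + 10 + 0
  = 26
Equation: -4x - 2y = 26

-4x - 2y = 26


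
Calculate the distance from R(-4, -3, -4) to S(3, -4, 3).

d = √[(x₂-x₁)² + (y₂-y₁)² + (z₂-z₁)²]
  = √[7² + (-1)² + 7²]
  = √[49 + 1 + 49]
  = √99
  ≈ 9.95

9.95


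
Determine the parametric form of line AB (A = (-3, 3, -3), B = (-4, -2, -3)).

Direction vector d = B - A = (-4 + 3, -2 - 3, -3 + 3) = (-1, -5, 0)
Parametric form r = A + t·d:
x = -3 - t, y = 3 - 5t, z = -3

x = -3 - t, y = 3 - 5t, z = -3


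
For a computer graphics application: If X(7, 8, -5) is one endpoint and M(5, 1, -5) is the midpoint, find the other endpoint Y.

Y = 2M - X
  = (2·5 - 7, 2·1 - 8, 2·(-5) - (-5))
  = (10 - 7, 2 - 8, -10 + 5)
  = (3, -6, -5)

(3, -6, -5)


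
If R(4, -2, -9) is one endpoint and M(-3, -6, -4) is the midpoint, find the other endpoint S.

S = 2M - R
  = (2·(-3) - 4, 2·(-6) - (-2), 2·(-4) - (-9))
  = (-6 - 4, -12 + 2, -8 + 9)
  = (-10, -10, 1)

(-10, -10, 1)


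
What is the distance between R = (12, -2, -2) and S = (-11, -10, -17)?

d = √[(x₂-x₁)² + (y₂-y₁)² + (z₂-z₁)²]
  = √[(-23)² + (-8)² + (-15)²]
  = √[529 + 64 + 225]
  = √818
  ≈ 28.6

28.6


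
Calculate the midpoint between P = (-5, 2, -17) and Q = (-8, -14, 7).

M = ((x₁+x₂)/2, (y₁+y₂)/2, (z₁+z₂)/2)
  = ((-5 - 8)/2, (2 - 14)/2, (-17 + 7)/2)
  = (-13/2, -12/2, -10/2)
  = (-6.5, -6, -5)

(-6.5, -6, -5)


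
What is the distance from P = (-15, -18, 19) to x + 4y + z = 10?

distance = |a·x₀ + b·y₀ + c·z₀ - d| / √(a² + b² + c²)
  = |1·(-15) + 4·(-18) + 1·19 - 10| / √(1² + 4² + 1²)
  = |-15 - 72 + 19 - 10| / √(1 + 16 + 1)
  = |-78| / √18
  = 78 / 4.243
  ≈ 18.38

18.38


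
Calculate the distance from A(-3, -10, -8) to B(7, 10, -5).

d = √[(x₂-x₁)² + (y₂-y₁)² + (z₂-z₁)²]
  = √[10² + 20² + 3²]
  = √[100 + 400 + 9]
  = √509
  ≈ 22.56

22.56


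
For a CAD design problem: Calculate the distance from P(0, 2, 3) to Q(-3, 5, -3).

d = √[(x₂-x₁)² + (y₂-y₁)² + (z₂-z₁)²]
  = √[(-3)² + 3² + (-6)²]
  = √[9 + 9 + 36]
  = √54
  ≈ 7.348

7.348


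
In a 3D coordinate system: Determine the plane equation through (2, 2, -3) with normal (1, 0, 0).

The plane through P with normal n = (a, b, c) satisfies n·(r - P) = 0,
i.e. ax + by + cz = a·x₀ + b·y₀ + c·z₀.
d = 1·2 + 0·2 + 0·(-3)
  = 2 + 0 + 0
  = 2
Equation: x = 2

x = 2


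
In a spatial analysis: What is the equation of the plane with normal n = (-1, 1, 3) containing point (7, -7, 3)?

The plane through P with normal n = (a, b, c) satisfies n·(r - P) = 0,
i.e. ax + by + cz = a·x₀ + b·y₀ + c·z₀.
d = (-1)·7 + 1·(-7) + 3·3
  = -7 - 7 + 9
  = -5
Equation: -x + y + 3z = -5

-x + y + 3z = -5


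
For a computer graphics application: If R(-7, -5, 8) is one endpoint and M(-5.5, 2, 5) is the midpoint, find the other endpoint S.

S = 2M - R
  = (2·(-5.5) - (-7), 2·2 - (-5), 2·5 - 8)
  = (-11 + 7, 4 + 5, 10 - 8)
  = (-4, 9, 2)

(-4, 9, 2)


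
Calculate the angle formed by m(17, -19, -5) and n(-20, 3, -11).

m·n = 17·(-20) + (-19)·3 + (-5)·(-11) = -340 - 57 + 55 = -342
|m| = √(17² + (-19)² + (-5)²) = √675 ≈ 25.98
|n| = √((-20)² + 3² + (-11)²) = √530 ≈ 23.02
cos θ = (m·n)/(|m||n|) = -342/(25.98·23.02) ≈ -0.5718
θ = arccos(-0.5718) ≈ 124.9°

124.9°


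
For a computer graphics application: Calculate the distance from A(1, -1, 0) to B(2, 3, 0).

d = √[(x₂-x₁)² + (y₂-y₁)² + (z₂-z₁)²]
  = √[1² + 4² + 0²]
  = √[1 + 16 + 0]
  = √17
  ≈ 4.123

4.123


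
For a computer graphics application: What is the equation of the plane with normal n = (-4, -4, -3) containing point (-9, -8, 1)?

The plane through P with normal n = (a, b, c) satisfies n·(r - P) = 0,
i.e. ax + by + cz = a·x₀ + b·y₀ + c·z₀.
d = (-4)·(-9) + (-4)·(-8) + (-3)·1
  = 36 + 32 - 3
  = 65
Equation: -4x - 4y - 3z = 65

-4x - 4y - 3z = 65


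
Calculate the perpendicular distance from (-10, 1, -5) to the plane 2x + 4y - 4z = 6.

distance = |a·x₀ + b·y₀ + c·z₀ - d| / √(a² + b² + c²)
  = |2·(-10) + 4·1 + (-4)·(-5) - 6| / √(2² + 4² + (-4)²)
  = |-20 + 4 + 20 - 6| / √(4 + 16 + 16)
  = |-2| / √36
  = 2 / 6
  ≈ 0.3333

0.3333


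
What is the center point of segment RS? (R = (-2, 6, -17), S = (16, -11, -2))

M = ((x₁+x₂)/2, (y₁+y₂)/2, (z₁+z₂)/2)
  = ((-2 + 16)/2, (6 - 11)/2, (-17 - 2)/2)
  = (14/2, -5/2, -19/2)
  = (7, -2.5, -9.5)

(7, -2.5, -9.5)


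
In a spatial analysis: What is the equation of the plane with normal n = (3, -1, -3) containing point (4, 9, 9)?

The plane through P with normal n = (a, b, c) satisfies n·(r - P) = 0,
i.e. ax + by + cz = a·x₀ + b·y₀ + c·z₀.
d = 3·4 + (-1)·9 + (-3)·9
  = 12 - 9 - 27
  = -24
Equation: 3x - y - 3z = -24

3x - y - 3z = -24


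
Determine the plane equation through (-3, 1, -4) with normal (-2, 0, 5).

The plane through P with normal n = (a, b, c) satisfies n·(r - P) = 0,
i.e. ax + by + cz = a·x₀ + b·y₀ + c·z₀.
d = (-2)·(-3) + 0·1 + 5·(-4)
  = 6 + 0 - 20
  = -14
Equation: -2x + 5z = -14

-2x + 5z = -14


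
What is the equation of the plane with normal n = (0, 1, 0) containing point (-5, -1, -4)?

The plane through P with normal n = (a, b, c) satisfies n·(r - P) = 0,
i.e. ax + by + cz = a·x₀ + b·y₀ + c·z₀.
d = 0·(-5) + 1·(-1) + 0·(-4)
  = 0 - 1 + 0
  = -1
Equation: y = -1

y = -1


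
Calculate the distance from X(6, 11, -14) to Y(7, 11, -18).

d = √[(x₂-x₁)² + (y₂-y₁)² + (z₂-z₁)²]
  = √[1² + 0² + (-4)²]
  = √[1 + 0 + 16]
  = √17
  ≈ 4.123

4.123


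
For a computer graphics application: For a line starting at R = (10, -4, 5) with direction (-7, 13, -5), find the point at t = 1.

P(t) = R + t·d
  = (10 + (-7)·1, -4 + 13·1, 5 + (-5)·1)
  = (10 - 7, -4 + 13, 5 - 5)
  = (3, 9, 0)

(3, 9, 0)


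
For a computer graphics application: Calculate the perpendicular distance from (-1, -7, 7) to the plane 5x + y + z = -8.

distance = |a·x₀ + b·y₀ + c·z₀ - d| / √(a² + b² + c²)
  = |5·(-1) + 1·(-7) + 1·7 - (-8)| / √(5² + 1² + 1²)
  = |-5 - 7 + 7 + 8| / √(25 + 1 + 1)
  = |3| / √27
  = 3 / 5.196
  ≈ 0.5774

0.5774


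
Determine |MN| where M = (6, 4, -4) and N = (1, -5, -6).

d = √[(x₂-x₁)² + (y₂-y₁)² + (z₂-z₁)²]
  = √[(-5)² + (-9)² + (-2)²]
  = √[25 + 81 + 4]
  = √110
  ≈ 10.49

10.49


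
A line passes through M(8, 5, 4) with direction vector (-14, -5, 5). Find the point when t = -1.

P(t) = M + t·d
  = (8 + (-14)·(-1), 5 + (-5)·(-1), 4 + 5·(-1))
  = (8 + 14, 5 + 5, 4 - 5)
  = (22, 10, -1)

(22, 10, -1)


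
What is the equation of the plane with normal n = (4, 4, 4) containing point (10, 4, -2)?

The plane through P with normal n = (a, b, c) satisfies n·(r - P) = 0,
i.e. ax + by + cz = a·x₀ + b·y₀ + c·z₀.
d = 4·10 + 4·4 + 4·(-2)
  = 40 + 16 - 8
  = 48
Equation: 4x + 4y + 4z = 48

4x + 4y + 4z = 48


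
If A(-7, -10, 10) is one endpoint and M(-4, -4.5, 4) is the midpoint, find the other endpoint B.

B = 2M - A
  = (2·(-4) - (-7), 2·(-4.5) - (-10), 2·4 - 10)
  = (-8 + 7, -9 + 10, 8 - 10)
  = (-1, 1, -2)

(-1, 1, -2)


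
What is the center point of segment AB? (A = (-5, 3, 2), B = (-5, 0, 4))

M = ((x₁+x₂)/2, (y₁+y₂)/2, (z₁+z₂)/2)
  = ((-5 - 5)/2, (3 + 0)/2, (2 + 4)/2)
  = (-10/2, 3/2, 6/2)
  = (-5, 1.5, 3)

(-5, 1.5, 3)


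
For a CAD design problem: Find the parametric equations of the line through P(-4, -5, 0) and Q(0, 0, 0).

Direction vector d = Q - P = (0 + 4, 0 + 5, 0 + 0) = (4, 5, 0)
Parametric form r = P + t·d:
x = -4 + 4t, y = -5 + 5t, z = 0

x = -4 + 4t, y = -5 + 5t, z = 0


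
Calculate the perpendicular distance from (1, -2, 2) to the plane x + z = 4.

distance = |a·x₀ + b·y₀ + c·z₀ - d| / √(a² + b² + c²)
  = |1·1 + 0·(-2) + 1·2 - 4| / √(1² + 0² + 1²)
  = |1 + 0 + 2 - 4| / √(1 + 0 + 1)
  = |-1| / √2
  = 1 / 1.414
  ≈ 0.7071

0.7071


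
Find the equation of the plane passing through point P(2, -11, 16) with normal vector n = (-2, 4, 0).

The plane through P with normal n = (a, b, c) satisfies n·(r - P) = 0,
i.e. ax + by + cz = a·x₀ + b·y₀ + c·z₀.
d = (-2)·2 + 4·(-11) + 0·16
  = -4 - 44 + 0
  = -48
Equation: -2x + 4y = -48

-2x + 4y = -48


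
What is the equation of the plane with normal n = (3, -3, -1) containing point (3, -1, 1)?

The plane through P with normal n = (a, b, c) satisfies n·(r - P) = 0,
i.e. ax + by + cz = a·x₀ + b·y₀ + c·z₀.
d = 3·3 + (-3)·(-1) + (-1)·1
  = 9 + 3 - 1
  = 11
Equation: 3x - 3y - z = 11

3x - 3y - z = 11


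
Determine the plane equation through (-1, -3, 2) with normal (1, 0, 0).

The plane through P with normal n = (a, b, c) satisfies n·(r - P) = 0,
i.e. ax + by + cz = a·x₀ + b·y₀ + c·z₀.
d = 1·(-1) + 0·(-3) + 0·2
  = -1 + 0 + 0
  = -1
Equation: x = -1

x = -1


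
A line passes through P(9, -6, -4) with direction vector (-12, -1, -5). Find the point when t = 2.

P(t) = P + t·d
  = (9 + (-12)·2, -6 + (-1)·2, -4 + (-5)·2)
  = (9 - 24, -6 - 2, -4 - 10)
  = (-15, -8, -14)

(-15, -8, -14)


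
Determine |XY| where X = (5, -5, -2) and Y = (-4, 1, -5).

d = √[(x₂-x₁)² + (y₂-y₁)² + (z₂-z₁)²]
  = √[(-9)² + 6² + (-3)²]
  = √[81 + 36 + 9]
  = √126
  ≈ 11.22

11.22


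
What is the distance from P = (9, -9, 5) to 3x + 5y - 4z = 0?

distance = |a·x₀ + b·y₀ + c·z₀ - d| / √(a² + b² + c²)
  = |3·9 + 5·(-9) + (-4)·5 - 0| / √(3² + 5² + (-4)²)
  = |27 - 45 - 20 + 0| / √(9 + 25 + 16)
  = |-38| / √50
  = 38 / 7.071
  ≈ 5.374

5.374


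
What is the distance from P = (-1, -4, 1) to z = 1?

distance = |a·x₀ + b·y₀ + c·z₀ - d| / √(a² + b² + c²)
  = |0·(-1) + 0·(-4) + 1·1 - 1| / √(0² + 0² + 1²)
  = |0 + 0 + 1 - 1| / √(0 + 0 + 1)
  = |0| / √1
  = 0 / 1
  ≈ 0

0


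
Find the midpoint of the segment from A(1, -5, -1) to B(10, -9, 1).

M = ((x₁+x₂)/2, (y₁+y₂)/2, (z₁+z₂)/2)
  = ((1 + 10)/2, (-5 - 9)/2, (-1 + 1)/2)
  = (11/2, -14/2, 0/2)
  = (5.5, -7, 0)

(5.5, -7, 0)


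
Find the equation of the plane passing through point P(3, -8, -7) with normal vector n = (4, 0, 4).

The plane through P with normal n = (a, b, c) satisfies n·(r - P) = 0,
i.e. ax + by + cz = a·x₀ + b·y₀ + c·z₀.
d = 4·3 + 0·(-8) + 4·(-7)
  = 12 + 0 - 28
  = -16
Equation: 4x + 4z = -16

4x + 4z = -16


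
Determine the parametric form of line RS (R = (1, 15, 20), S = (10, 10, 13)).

Direction vector d = S - R = (10 - 1, 10 - 15, 13 - 20) = (9, -5, -7)
Parametric form r = R + t·d:
x = 1 + 9t, y = 15 - 5t, z = 20 - 7t

x = 1 + 9t, y = 15 - 5t, z = 20 - 7t


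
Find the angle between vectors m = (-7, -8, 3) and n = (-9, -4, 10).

m·n = (-7)·(-9) + (-8)·(-4) + 3·10 = 63 + 32 + 30 = 125
|m| = √((-7)² + (-8)² + 3²) = √122 ≈ 11.05
|n| = √((-9)² + (-4)² + 10²) = √197 ≈ 14.04
cos θ = (m·n)/(|m||n|) = 125/(11.05·14.04) ≈ 0.8063
θ = arccos(0.8063) ≈ 36.26°

36.26°


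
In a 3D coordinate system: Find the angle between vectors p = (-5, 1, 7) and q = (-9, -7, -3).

p·q = (-5)·(-9) + 1·(-7) + 7·(-3) = 45 - 7 - 21 = 17
|p| = √((-5)² + 1² + 7²) = √75 ≈ 8.66
|q| = √((-9)² + (-7)² + (-3)²) = √139 ≈ 11.79
cos θ = (p·q)/(|p||q|) = 17/(8.66·11.79) ≈ 0.1665
θ = arccos(0.1665) ≈ 80.42°

80.42°


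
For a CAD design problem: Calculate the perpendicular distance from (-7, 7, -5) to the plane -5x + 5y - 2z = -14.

distance = |a·x₀ + b·y₀ + c·z₀ - d| / √(a² + b² + c²)
  = |(-5)·(-7) + 5·7 + (-2)·(-5) - (-14)| / √((-5)² + 5² + (-2)²)
  = |35 + 35 + 10 + 14| / √(25 + 25 + 4)
  = |94| / √54
  = 94 / 7.348
  ≈ 12.79

12.79


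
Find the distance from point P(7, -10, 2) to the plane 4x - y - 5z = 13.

distance = |a·x₀ + b·y₀ + c·z₀ - d| / √(a² + b² + c²)
  = |4·7 + (-1)·(-10) + (-5)·2 - 13| / √(4² + (-1)² + (-5)²)
  = |28 + 10 - 10 - 13| / √(16 + 1 + 25)
  = |15| / √42
  = 15 / 6.481
  ≈ 2.315

2.315
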